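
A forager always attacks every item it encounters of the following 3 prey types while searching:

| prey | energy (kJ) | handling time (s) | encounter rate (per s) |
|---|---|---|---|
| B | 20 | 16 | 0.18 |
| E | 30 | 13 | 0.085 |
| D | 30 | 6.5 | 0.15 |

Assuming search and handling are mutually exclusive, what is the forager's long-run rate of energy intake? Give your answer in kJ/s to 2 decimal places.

1.79 kJ/s

Energy encountered per unit search time: 0.18×20 + 0.085×30 + 0.15×30 = 10.65 kJ/s.
Handling time per unit search time: 0.18×16 + 0.085×13 + 0.15×6.5 = 4.96.
Rate = 10.65/(1 + 4.96) = 1.787 kJ/s.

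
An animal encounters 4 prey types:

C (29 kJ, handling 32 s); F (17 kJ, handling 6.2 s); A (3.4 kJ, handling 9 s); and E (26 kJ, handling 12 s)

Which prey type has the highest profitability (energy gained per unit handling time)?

Profitability E/h (kJ/s): C = 29/32 = 0.906, F = 17/6.2 = 2.74, A = 3.4/9 = 0.378, E = 26/12 = 2.17.
Ranked: F > E > C > A.

F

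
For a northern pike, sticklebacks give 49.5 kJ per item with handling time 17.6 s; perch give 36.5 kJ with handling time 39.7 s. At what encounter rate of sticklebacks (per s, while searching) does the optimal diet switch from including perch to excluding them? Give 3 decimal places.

Drop perch once their profitability E₂/h₂ falls below the rate achievable on sticklebacks alone: E₂/h₂ = λE₁/(1 + λh₁).
Solve for λ: λE₁h₂ = E₂(1 + λh₁) → λ(E₁h₂ − E₂h₁) = E₂ → λ = E₂/(E₁h₂ − E₂h₁).
λ = 36.5/(49.5×39.7 − 36.5×17.6) = 36.5/1323 = 0.02759 per s.

0.028 per s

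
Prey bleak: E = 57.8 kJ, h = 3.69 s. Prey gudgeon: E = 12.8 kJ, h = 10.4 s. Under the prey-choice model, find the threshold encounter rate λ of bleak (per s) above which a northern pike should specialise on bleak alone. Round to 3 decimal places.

Drop gudgeon once their profitability E₂/h₂ falls below the rate achievable on bleak alone: E₂/h₂ = λE₁/(1 + λh₁).
Solve for λ: λE₁h₂ = E₂(1 + λh₁) → λ(E₁h₂ − E₂h₁) = E₂ → λ = E₂/(E₁h₂ − E₂h₁).
λ = 12.8/(57.8×10.4 − 12.8×3.69) = 12.8/553.9 = 0.02311 per s.

0.023 per s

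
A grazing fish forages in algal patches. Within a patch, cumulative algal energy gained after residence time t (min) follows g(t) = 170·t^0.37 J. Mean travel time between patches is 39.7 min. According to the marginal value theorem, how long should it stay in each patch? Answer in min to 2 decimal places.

23.32 min

Optimal t* satisfies g'(t*) = g(t*)/(T + t*).
g'(t) = 0.37·170·t^-0.63. Setting 0.37·170·t^-0.63 = 170·t^0.37/(39.7+t) gives 0.37(39.7+t) = t, so 0.63·t = 0.37×39.7.
t* = 0.37×39.7/0.63 = 23.32 min.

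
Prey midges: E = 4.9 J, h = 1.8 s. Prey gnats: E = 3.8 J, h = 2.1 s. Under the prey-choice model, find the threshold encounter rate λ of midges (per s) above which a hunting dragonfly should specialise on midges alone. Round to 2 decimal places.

Drop gnats once their profitability E₂/h₂ falls below the rate achievable on midges alone: E₂/h₂ = λE₁/(1 + λh₁).
Solve for λ: λE₁h₂ = E₂(1 + λh₁) → λ(E₁h₂ − E₂h₁) = E₂ → λ = E₂/(E₁h₂ − E₂h₁).
λ = 3.8/(4.9×2.1 − 3.8×1.8) = 3.8/3.45 = 1.101 per s.

1.10 per s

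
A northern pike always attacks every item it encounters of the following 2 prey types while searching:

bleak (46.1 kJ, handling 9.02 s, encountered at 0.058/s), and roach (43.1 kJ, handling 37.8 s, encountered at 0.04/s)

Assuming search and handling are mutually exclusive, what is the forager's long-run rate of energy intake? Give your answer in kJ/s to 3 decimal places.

R = (0.058×46.1 + 0.04×43.1) / (1 + 0.058×9.02 + 0.04×37.8) = 4.398/3.035 = 1.449 kJ/s.

1.449 kJ/s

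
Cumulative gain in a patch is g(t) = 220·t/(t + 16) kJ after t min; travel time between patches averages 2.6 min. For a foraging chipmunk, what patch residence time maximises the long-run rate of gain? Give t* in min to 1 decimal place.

6.4 min

Optimal t* satisfies g'(t*) = g(t*)/(T + t*).
g'(t) = 220·16/(t + 16)². Setting 220·16/(t+16)² = 220t/[(t+16)(2.6+t)] gives 16(2.6+t) = t(t+16), so t² = 16×2.6 = 41.6.
t* = √41.6 = 6.45 min.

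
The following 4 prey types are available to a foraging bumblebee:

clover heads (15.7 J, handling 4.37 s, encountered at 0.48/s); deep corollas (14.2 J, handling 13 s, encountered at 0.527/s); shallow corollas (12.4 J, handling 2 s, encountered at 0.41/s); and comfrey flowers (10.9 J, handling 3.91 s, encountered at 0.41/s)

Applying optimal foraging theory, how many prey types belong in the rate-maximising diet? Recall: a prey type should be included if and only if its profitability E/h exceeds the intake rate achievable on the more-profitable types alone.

2

E/h in descending order: shallow corollas 6.2, clover heads 3.59, comfrey flowers 2.79, deep corollas 1.09 J/s. The optimal diet is the largest prefix of this list for which every included type satisfies E_i/h_i > R on the types above it.
Rate on top 1: 2.793. clover heads: 3.59 > 2.793 → include.
Rate on top 2: 3.221. comfrey flowers: 2.79 < 3.221 → exclude; stop.
Optimal diet: shallow corollas, clover heads — 2 of 4 types.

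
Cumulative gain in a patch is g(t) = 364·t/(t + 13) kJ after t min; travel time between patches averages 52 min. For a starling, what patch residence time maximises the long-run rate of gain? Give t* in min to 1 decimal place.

26.0 min

By the marginal value theorem, leave when the instantaneous gain rate g'(t) equals the habitat-wide average g(t)/(T + t).
g'(t) = 364·13/(t + 13)². Setting 364·13/(t+13)² = 364t/[(t+13)(52+t)] gives 13(52+t) = t(t+13), so t² = 13×52 = 676.
t* = √676 = 26 min.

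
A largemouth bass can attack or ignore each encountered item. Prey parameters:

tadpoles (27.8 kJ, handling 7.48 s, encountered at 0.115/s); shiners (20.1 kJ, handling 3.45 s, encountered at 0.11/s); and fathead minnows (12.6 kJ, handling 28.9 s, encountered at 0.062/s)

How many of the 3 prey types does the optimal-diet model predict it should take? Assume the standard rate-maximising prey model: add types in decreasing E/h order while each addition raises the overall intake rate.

Profitabilities (E/h, kJ/s): shiners 5.83, tadpoles 3.72, fathead minnows 0.436. Add prey in this order while the next type's profitability exceeds the intake rate on those already taken.
Rate on top 1: 1.603. tadpoles: 3.72 > 1.603 → include.
Rate on top 2: 2.415. fathead minnows: 0.436 < 2.415 → exclude; stop.
Optimal diet: shiners, tadpoles — 2 of 3 types.

2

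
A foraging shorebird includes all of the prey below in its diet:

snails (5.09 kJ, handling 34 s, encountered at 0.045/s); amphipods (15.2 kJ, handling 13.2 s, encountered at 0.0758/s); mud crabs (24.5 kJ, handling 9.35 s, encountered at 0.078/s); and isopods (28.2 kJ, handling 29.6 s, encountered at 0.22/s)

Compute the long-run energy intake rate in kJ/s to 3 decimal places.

R = Σλ_iE_i / (1 + Σλ_ih_i)
Numerator: 0.045×5.09 + 0.0758×15.2 + 0.078×24.5 + 0.22×28.2 = 9.496
Denominator: 1 + 0.045×34 + 0.0758×13.2 + 0.078×9.35 + 0.22×29.6 = 10.77
R = 9.496/10.77 = 0.8816 kJ/s

0.882 kJ/s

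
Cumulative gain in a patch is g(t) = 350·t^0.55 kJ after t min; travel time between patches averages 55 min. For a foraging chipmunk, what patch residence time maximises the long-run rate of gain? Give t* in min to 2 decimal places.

By the marginal value theorem, leave when the instantaneous gain rate g'(t) equals the habitat-wide average g(t)/(T + t).
g'(t) = 0.55·350·t^-0.45. Setting 0.55·350·t^-0.45 = 350·t^0.55/(55+t) gives 0.55(55+t) = t, so 0.45·t = 0.55×55.
t* = 0.55×55/0.45 = 67.22 min.

67.22 min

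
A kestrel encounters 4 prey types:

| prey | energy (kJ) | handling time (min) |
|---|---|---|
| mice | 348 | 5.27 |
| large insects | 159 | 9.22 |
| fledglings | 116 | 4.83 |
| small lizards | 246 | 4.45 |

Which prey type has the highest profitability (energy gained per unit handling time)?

mice

Profitability E/h (kJ/min): mice = 348/5.27 = 66, large insects = 159/9.22 = 17.2, fledglings = 116/4.83 = 24, small lizards = 246/4.45 = 55.3.
Ranked: mice > small lizards > fledglings > large insects.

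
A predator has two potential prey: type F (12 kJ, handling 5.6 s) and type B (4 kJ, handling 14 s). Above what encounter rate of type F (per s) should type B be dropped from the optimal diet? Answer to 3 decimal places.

Drop type B once their profitability E₂/h₂ falls below the rate achievable on type F alone: E₂/h₂ = λE₁/(1 + λh₁).
Solve for λ: λE₁h₂ = E₂(1 + λh₁) → λ(E₁h₂ − E₂h₁) = E₂ → λ = E₂/(E₁h₂ − E₂h₁).
λ = 4/(12×14 − 4×5.6) = 4/145.6 = 0.02747 per s.

0.027 per s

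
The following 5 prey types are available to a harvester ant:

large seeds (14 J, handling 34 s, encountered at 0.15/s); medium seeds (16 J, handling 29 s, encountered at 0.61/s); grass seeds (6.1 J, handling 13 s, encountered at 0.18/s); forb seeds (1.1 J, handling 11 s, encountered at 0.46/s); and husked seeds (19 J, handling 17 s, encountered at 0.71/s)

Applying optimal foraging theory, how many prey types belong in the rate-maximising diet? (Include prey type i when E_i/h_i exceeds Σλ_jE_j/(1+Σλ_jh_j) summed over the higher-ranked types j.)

Rank by E/h (J/s): husked seeds 1.12, medium seeds 0.552, grass seeds 0.469, large seeds 0.412, forb seeds 0.1. Include each in turn until the next type's E/h falls below the running intake rate.
Rate on top 1: 1.032. medium seeds: 0.552 < 1.032 → exclude; stop.
Optimal diet: husked seeds — 1 of 5 types.

1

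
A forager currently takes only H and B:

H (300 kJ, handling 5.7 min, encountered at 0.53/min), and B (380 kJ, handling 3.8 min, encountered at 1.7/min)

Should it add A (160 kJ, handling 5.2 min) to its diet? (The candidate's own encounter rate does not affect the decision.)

Intake rate on the current diet: R = (0.53×300 + 1.7×380) / (1 + 0.53×5.7 + 1.7×3.8) = 805/10.48 = 76.81 kJ/min.
Profitability of A: 160/5.2 = 30.77 kJ/min.
30.77 < 76.81, so adding A would lower the average — exclude it.

No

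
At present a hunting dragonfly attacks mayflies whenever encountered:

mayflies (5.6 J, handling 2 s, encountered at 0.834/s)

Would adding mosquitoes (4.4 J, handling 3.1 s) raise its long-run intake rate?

No

Intake rate on the current diet: R = (0.834×5.6) / (1 + 0.834×2) = 4.67/2.668 = 1.751 J/s.
Profitability of mosquitoes: 4.4/3.1 = 1.419 J/s.
Since 1.419 < R, time spent handling mosquitoes is better spent searching.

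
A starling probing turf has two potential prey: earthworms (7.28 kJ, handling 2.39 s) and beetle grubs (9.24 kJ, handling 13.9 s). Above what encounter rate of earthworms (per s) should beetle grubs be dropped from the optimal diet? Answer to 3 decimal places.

0.117 per s

At the threshold, the rate on earthworms alone equals the profitability of beetle grubs: λ·7.28/(1 + λ·2.39) = 9.24/13.9 = 0.6647.
Rearranging, λ(7.28 − 0.6647×2.39) = 0.6647, so λ = 0.6647/5.691 = 0.1168 per s.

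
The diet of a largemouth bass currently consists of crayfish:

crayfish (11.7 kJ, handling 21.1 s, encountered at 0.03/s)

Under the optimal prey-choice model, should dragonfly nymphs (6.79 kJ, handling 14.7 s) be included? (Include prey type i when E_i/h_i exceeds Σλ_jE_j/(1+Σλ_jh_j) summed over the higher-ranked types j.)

Yes

Intake rate on the current diet: R = (0.03×11.7) / (1 + 0.03×21.1) = 0.351/1.633 = 0.2149 kJ/s.
Profitability of dragonfly nymphs: 6.79/14.7 = 0.4619 kJ/s.
Since 0.4619 > R, including dragonfly nymphs increases the long-run rate.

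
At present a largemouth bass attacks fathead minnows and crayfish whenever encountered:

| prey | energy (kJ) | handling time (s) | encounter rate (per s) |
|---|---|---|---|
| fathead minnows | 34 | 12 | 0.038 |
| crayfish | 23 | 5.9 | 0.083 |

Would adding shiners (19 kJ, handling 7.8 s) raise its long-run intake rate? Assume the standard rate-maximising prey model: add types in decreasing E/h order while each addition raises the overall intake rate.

Intake rate on the current diet: R = (0.038×34 + 0.083×23) / (1 + 0.038×12 + 0.083×5.9) = 3.201/1.946 = 1.645 kJ/s.
Profitability of shiners: 19/7.8 = 2.436 kJ/s.
2.436 > 1.645, so adding shiners raises the average — include it.

Yes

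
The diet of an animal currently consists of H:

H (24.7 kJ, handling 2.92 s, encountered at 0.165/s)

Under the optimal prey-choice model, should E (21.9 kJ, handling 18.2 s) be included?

No

On H alone, R = ΣλE/(1+Σλh) = 4.075/1.482 = 2.75 kJ/s.
Profitability of E: 21.9/18.2 = 1.203 kJ/s.
Since 1.203 < R, time spent handling E is better spent searching.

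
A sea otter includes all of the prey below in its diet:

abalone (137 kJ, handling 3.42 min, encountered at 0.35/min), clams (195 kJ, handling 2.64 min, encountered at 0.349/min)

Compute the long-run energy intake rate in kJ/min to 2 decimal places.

R = Σλ_iE_i / (1 + Σλ_ih_i)
Numerator: 0.35×137 + 0.349×195 = 116
Denominator: 1 + 0.35×3.42 + 0.349×2.64 = 3.118
R = 116/3.118 = 37.2 kJ/min

37.20 kJ/min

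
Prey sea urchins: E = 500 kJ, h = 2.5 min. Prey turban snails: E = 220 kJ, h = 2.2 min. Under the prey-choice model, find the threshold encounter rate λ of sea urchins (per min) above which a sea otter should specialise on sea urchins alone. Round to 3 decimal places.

0.400 per min

Drop turban snails once their profitability E₂/h₂ falls below the rate achievable on sea urchins alone: E₂/h₂ = λE₁/(1 + λh₁).
Solve for λ: λE₁h₂ = E₂(1 + λh₁) → λ(E₁h₂ − E₂h₁) = E₂ → λ = E₂/(E₁h₂ − E₂h₁).
λ = 220/(500×2.2 − 220×2.5) = 220/550 = 0.4 per min.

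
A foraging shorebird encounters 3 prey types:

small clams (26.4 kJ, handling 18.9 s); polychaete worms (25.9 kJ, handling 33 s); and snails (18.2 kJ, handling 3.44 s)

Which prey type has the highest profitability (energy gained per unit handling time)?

snails

In descending order of E/h:
snails: 18.2/3.44 = 5.29 kJ/s
small clams: 26.4/18.9 = 1.4 kJ/s
polychaete worms: 25.9/33 = 0.785 kJ/s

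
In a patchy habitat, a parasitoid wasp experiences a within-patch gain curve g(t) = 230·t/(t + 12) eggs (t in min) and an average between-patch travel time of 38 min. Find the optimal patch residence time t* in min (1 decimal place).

21.4 min

By the marginal value theorem, leave when the instantaneous gain rate g'(t) equals the habitat-wide average g(t)/(T + t).
g'(t) = 230·12/(t + 12)². Setting 230·12/(t+12)² = 230t/[(t+12)(38+t)] gives 12(38+t) = t(t+12), so t² = 12×38 = 456.
t* = √456 = 21.35 min.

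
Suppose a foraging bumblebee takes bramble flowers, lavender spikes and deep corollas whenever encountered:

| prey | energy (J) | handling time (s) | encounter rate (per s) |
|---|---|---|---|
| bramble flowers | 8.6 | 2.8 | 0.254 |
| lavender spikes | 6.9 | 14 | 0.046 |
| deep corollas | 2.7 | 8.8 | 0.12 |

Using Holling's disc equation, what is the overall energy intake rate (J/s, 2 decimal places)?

Energy encountered per unit search time: 0.254×8.6 + 0.046×6.9 + 0.12×2.7 = 2.826 J/s.
Handling time per unit search time: 0.254×2.8 + 0.046×14 + 0.12×8.8 = 2.411.
Rate = 2.826/(1 + 2.411) = 0.8284 J/s.

0.83 J/s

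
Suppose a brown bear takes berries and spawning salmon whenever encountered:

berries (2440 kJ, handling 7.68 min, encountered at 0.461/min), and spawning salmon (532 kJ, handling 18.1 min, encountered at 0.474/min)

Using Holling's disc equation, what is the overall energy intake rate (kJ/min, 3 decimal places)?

104.956 kJ/min

R = Σλ_iE_i / (1 + Σλ_ih_i)
Numerator: 0.461×2440 + 0.474×532 = 1377
Denominator: 1 + 0.461×7.68 + 0.474×18.1 = 13.12
R = 1377/13.12 = 105 kJ/min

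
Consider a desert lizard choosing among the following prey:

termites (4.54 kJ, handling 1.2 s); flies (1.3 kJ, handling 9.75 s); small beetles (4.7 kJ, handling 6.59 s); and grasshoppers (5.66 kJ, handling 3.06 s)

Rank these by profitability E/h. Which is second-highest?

grasshoppers

In descending order of E/h:
termites: 4.54/1.2 = 3.78 kJ/s
grasshoppers: 5.66/3.06 = 1.85 kJ/s
small beetles: 4.7/6.59 = 0.713 kJ/s
flies: 1.3/9.75 = 0.133 kJ/s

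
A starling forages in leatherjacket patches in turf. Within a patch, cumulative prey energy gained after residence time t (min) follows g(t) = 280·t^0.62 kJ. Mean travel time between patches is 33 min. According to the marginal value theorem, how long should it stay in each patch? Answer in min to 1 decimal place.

53.8 min

Optimal t* satisfies g'(t*) = g(t*)/(T + t*).
g'(t) = 0.62·280·t^-0.38. Setting 0.62·280·t^-0.38 = 280·t^0.62/(33+t) gives 0.62(33+t) = t, so 0.38·t = 0.62×33.
t* = 0.62×33/0.38 = 53.84 min.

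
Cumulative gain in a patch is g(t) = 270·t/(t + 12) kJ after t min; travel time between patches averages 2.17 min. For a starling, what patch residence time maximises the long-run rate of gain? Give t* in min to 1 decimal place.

5.1 min

By the marginal value theorem, leave when the instantaneous gain rate g'(t) equals the habitat-wide average g(t)/(T + t).
g'(t) = 270·12/(t + 12)². Setting 270·12/(t+12)² = 270t/[(t+12)(2.17+t)] gives 12(2.17+t) = t(t+12), so t² = 12×2.17 = 26.04.
t* = √26.04 = 5.103 min.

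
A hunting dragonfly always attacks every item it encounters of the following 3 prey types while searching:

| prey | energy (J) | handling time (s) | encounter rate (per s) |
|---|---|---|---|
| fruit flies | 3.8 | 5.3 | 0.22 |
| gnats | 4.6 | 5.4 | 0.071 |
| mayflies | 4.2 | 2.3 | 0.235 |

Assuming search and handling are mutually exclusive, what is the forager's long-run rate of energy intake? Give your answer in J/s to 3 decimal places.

0.696 J/s

R = (0.22×3.8 + 0.071×4.6 + 0.235×4.2) / (1 + 0.22×5.3 + 0.071×5.4 + 0.235×2.3) = 2.15/3.09 = 0.6957 J/s.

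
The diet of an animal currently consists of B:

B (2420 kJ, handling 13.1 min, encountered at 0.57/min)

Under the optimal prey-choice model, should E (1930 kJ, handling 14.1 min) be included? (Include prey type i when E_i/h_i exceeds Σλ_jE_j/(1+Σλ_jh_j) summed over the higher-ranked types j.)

Intake rate on the current diet: R = (0.57×2420) / (1 + 0.57×13.1) = 1379/8.467 = 162.9 kJ/min.
Profitability of E: 1930/14.1 = 136.9 kJ/min.
Since 136.9 < R, time spent handling E is better spent searching.

No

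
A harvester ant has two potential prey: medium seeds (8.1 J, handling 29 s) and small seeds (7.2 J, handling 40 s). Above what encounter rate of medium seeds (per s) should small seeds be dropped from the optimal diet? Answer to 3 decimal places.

0.063 per s

At the threshold, the rate on medium seeds alone equals the profitability of small seeds: λ·8.1/(1 + λ·29) = 7.2/40 = 0.18.
Rearranging, λ(8.1 − 0.18×29) = 0.18, so λ = 0.18/2.88 = 0.0625 per s.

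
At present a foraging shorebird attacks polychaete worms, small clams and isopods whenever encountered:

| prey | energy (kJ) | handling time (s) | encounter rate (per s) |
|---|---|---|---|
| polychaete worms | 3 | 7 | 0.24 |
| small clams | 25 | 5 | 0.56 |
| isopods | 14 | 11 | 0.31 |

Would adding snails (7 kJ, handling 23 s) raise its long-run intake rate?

No

Intake rate on the current diet: R = (0.24×3 + 0.56×25 + 0.31×14) / (1 + 0.24×7 + 0.56×5 + 0.31×11) = 19.06/8.89 = 2.144 kJ/s.
Profitability of snails: 7/23 = 0.3043 kJ/s.
Since 0.3043 < R, time spent handling snails is better spent searching.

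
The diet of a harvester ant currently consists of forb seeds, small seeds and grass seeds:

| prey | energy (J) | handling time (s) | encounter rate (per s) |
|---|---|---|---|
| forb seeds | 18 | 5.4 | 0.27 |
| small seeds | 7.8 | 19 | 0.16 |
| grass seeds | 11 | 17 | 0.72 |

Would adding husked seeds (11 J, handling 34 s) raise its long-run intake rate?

No

On forb seeds, small seeds and grass seeds alone, R = ΣλE/(1+Σλh) = 14.03/17.74 = 0.7908 J/s.
husked seeds: E/h = 11/34 = 0.3235 J/s.
0.3235 < 0.7908, so adding husked seeds would lower the average — exclude it.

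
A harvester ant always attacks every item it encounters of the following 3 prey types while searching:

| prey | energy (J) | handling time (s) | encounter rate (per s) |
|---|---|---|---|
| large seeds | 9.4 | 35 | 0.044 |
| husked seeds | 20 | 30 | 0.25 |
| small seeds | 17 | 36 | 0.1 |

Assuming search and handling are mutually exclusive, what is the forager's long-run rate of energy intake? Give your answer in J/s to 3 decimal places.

0.522 J/s

Energy encountered per unit search time: 0.044×9.4 + 0.25×20 + 0.1×17 = 7.114 J/s.
Handling time per unit search time: 0.044×35 + 0.25×30 + 0.1×36 = 12.64.
Rate = 7.114/(1 + 12.64) = 0.5215 J/s.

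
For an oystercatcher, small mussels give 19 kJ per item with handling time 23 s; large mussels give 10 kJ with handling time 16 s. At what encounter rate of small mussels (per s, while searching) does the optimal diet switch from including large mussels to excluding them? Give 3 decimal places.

The zero-one rule: include large mussels iff E₂/h₂ > λE₁/(1+λh₁). Equality gives the switch point.
λE₁h₂ = E₂ + λE₂h₁ ⇒ λ = E₂/(E₁h₂ − E₂h₁) = 10/(304 − 230) = 0.1351 per s.

0.135 per s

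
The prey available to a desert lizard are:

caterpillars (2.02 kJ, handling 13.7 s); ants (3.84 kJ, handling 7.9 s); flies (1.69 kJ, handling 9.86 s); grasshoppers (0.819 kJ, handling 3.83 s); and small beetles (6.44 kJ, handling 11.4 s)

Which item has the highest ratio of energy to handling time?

small beetles

In descending order of E/h:
small beetles: 6.44/11.4 = 0.565 kJ/s
ants: 3.84/7.9 = 0.486 kJ/s
grasshoppers: 0.819/3.83 = 0.214 kJ/s
flies: 1.69/9.86 = 0.171 kJ/s
caterpillars: 2.02/13.7 = 0.147 kJ/s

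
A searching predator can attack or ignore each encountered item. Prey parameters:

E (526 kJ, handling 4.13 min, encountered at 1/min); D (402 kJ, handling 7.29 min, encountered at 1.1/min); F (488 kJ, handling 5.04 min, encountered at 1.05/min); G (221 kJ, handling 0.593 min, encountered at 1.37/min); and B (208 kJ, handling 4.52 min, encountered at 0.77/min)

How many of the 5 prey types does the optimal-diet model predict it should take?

Rank by E/h (kJ/min): G 373, E 127, F 96.8, D 55.1, B 46. Include each in turn until the next type's E/h falls below the running intake rate.
Rate on top 1: 167.1. E: 127 < 167.1 → exclude; stop.
Optimal diet: G — 1 of 5 types.

1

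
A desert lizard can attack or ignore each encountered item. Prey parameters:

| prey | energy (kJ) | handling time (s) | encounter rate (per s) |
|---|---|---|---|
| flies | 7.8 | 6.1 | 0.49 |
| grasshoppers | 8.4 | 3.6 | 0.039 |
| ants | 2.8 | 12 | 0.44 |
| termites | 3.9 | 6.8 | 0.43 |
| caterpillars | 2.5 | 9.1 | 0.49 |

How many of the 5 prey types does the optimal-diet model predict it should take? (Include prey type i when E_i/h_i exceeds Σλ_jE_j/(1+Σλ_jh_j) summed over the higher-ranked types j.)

2

E/h in descending order: grasshoppers 2.33, flies 1.28, termites 0.574, caterpillars 0.275, ants 0.233 kJ/s. The optimal diet is the largest prefix of this list for which every included type satisfies E_i/h_i > R on the types above it.
Rate on top 1: 0.2873. flies: 1.28 > 0.2873 → include.
Rate on top 2: 1.005. termites: 0.574 < 1.005 → exclude; stop.
Optimal diet: grasshoppers, flies — 2 of 5 types.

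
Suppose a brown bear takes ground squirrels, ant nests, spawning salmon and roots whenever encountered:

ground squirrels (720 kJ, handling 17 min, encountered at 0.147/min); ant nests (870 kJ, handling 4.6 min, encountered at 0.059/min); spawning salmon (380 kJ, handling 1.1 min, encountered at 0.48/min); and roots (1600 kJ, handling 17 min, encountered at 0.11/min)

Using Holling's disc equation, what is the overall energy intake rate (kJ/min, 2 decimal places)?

83.58 kJ/min

R = (0.147×720 + 0.059×870 + 0.48×380 + 0.11×1600) / (1 + 0.147×17 + 0.059×4.6 + 0.48×1.1 + 0.11×17) = 515.6/6.168 = 83.58 kJ/min.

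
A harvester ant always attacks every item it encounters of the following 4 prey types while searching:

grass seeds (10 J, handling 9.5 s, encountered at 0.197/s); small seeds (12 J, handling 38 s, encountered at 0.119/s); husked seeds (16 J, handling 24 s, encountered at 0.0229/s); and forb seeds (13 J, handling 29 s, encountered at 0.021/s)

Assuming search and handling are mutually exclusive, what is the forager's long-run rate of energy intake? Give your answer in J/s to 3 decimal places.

0.472 J/s

R = Σλ_iE_i / (1 + Σλ_ih_i)
Numerator: 0.197×10 + 0.119×12 + 0.0229×16 + 0.021×13 = 4.037
Denominator: 1 + 0.197×9.5 + 0.119×38 + 0.0229×24 + 0.021×29 = 8.552
R = 4.037/8.552 = 0.4721 J/s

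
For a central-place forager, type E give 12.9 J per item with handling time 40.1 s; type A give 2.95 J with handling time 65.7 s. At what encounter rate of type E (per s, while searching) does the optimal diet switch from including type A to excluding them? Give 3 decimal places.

0.004 per s

Drop type A once their profitability E₂/h₂ falls below the rate achievable on type E alone: E₂/h₂ = λE₁/(1 + λh₁).
Solve for λ: λE₁h₂ = E₂(1 + λh₁) → λ(E₁h₂ − E₂h₁) = E₂ → λ = E₂/(E₁h₂ − E₂h₁).
λ = 2.95/(12.9×65.7 − 2.95×40.1) = 2.95/729.2 = 0.004045 per s.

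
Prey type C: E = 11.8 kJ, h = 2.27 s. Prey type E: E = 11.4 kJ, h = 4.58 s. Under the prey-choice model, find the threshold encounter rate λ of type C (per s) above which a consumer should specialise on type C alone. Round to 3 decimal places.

The zero-one rule: include type E iff E₂/h₂ > λE₁/(1+λh₁). Equality gives the switch point.
λE₁h₂ = E₂ + λE₂h₁ ⇒ λ = E₂/(E₁h₂ − E₂h₁) = 11.4/(54.04 − 25.88) = 0.4047 per s.

0.405 per s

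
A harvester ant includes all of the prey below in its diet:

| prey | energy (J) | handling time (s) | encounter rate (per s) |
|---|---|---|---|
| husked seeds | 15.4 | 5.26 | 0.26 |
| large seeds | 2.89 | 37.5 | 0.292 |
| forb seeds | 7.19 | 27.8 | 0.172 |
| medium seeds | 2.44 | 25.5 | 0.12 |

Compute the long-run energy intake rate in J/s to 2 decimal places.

0.30 J/s

R = (0.26×15.4 + 0.292×2.89 + 0.172×7.19 + 0.12×2.44) / (1 + 0.26×5.26 + 0.292×37.5 + 0.172×27.8 + 0.12×25.5) = 6.377/21.16 = 0.3014 J/s.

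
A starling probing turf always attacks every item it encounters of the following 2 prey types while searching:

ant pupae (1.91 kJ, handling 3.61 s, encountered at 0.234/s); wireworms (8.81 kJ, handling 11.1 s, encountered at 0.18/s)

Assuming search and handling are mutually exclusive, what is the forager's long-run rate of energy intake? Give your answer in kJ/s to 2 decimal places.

Energy encountered per unit search time: 0.234×1.91 + 0.18×8.81 = 2.033 kJ/s.
Handling time per unit search time: 0.234×3.61 + 0.18×11.1 = 2.843.
Rate = 2.033/(1 + 2.843) = 0.529 kJ/s.

0.53 kJ/s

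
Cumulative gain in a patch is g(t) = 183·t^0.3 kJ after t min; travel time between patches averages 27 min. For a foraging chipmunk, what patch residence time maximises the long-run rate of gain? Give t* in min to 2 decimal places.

By the marginal value theorem, leave when the instantaneous gain rate g'(t) equals the habitat-wide average g(t)/(T + t).
g'(t) = 0.3·183·t^-0.7. Setting 0.3·183·t^-0.7 = 183·t^0.3/(27+t) gives 0.3(27+t) = t, so 0.70·t = 0.3×27.
t* = 0.3×27/0.70 = 11.57 min.

11.57 min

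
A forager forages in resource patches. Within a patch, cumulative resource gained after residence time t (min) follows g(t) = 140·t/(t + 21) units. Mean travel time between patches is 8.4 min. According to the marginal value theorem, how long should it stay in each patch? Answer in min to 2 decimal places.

Maximise g(t)/(T+t): set derivative to zero → g'(t)(T+t) = g(t).
g'(t) = 140·21/(t + 21)². Setting 140·21/(t+21)² = 140t/[(t+21)(8.4+t)] gives 21(8.4+t) = t(t+21), so t² = 21×8.4 = 176.4.
t* = √176.4 = 13.28 min.

13.28 min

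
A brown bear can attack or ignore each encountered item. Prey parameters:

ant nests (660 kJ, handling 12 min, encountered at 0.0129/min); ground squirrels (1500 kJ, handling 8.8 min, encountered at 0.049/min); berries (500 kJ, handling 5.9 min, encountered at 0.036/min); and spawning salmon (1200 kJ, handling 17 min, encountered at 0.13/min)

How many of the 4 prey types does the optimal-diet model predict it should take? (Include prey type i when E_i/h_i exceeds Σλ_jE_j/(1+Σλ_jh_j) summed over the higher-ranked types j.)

3

Profitabilities (E/h, kJ/min): ground squirrels 170, berries 84.7, spawning salmon 70.6, ant nests 55. Add prey in this order while the next type's profitability exceeds the intake rate on those already taken.
Rate on top 1: 51.36. berries: 84.7 > 51.36 → include.
Rate on top 2: 55.67. spawning salmon: 70.6 > 55.67 → include.
Rate on top 3: 64.23. ant nests: 55 < 64.23 → exclude; stop.
Optimal diet: ground squirrels, berries, spawning salmon — 3 of 4 types.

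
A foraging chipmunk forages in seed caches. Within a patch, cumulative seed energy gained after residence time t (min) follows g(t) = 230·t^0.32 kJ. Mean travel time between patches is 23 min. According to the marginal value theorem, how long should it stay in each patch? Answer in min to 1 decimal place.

Optimal t* satisfies g'(t*) = g(t*)/(T + t*).
g'(t) = 0.32·230·t^-0.68. Setting 0.32·230·t^-0.68 = 230·t^0.32/(23+t) gives 0.32(23+t) = t, so 0.68·t = 0.32×23.
t* = 0.32×23/0.68 = 10.82 min.

10.8 min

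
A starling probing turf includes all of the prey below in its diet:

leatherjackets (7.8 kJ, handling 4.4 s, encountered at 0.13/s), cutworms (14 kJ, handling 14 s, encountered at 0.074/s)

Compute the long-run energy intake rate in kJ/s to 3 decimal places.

R = (0.13×7.8 + 0.074×14) / (1 + 0.13×4.4 + 0.074×14) = 2.05/2.608 = 0.786 kJ/s.

0.786 kJ/s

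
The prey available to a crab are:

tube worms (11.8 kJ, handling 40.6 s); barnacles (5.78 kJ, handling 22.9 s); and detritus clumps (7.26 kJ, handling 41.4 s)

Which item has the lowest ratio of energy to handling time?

Profitability E/h (kJ/s): tube worms = 11.8/40.6 = 0.291, barnacles = 5.78/22.9 = 0.252, detritus clumps = 7.26/41.4 = 0.175.
Ranked: tube worms > barnacles > detritus clumps.

detritus clumps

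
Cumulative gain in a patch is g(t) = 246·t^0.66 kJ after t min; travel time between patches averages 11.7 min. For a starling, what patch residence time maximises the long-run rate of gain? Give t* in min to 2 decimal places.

22.71 min

By the marginal value theorem, leave when the instantaneous gain rate g'(t) equals the habitat-wide average g(t)/(T + t).
g'(t) = 0.66·246·t^-0.34. Setting 0.66·246·t^-0.34 = 246·t^0.66/(11.7+t) gives 0.66(11.7+t) = t, so 0.34·t = 0.66×11.7.
t* = 0.66×11.7/0.34 = 22.71 min.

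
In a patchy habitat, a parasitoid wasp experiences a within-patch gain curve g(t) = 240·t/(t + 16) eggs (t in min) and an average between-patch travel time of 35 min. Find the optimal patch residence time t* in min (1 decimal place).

By the marginal value theorem, leave when the instantaneous gain rate g'(t) equals the habitat-wide average g(t)/(T + t).
g'(t) = 240·16/(t + 16)². Setting 240·16/(t+16)² = 240t/[(t+16)(35+t)] gives 16(35+t) = t(t+16), so t² = 16×35 = 560.
t* = √560 = 23.66 min.

23.7 min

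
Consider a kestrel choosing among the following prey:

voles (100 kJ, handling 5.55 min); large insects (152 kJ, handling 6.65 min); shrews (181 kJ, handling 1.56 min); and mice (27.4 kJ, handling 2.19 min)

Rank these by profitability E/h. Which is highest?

shrews

Profitability E/h (kJ/min): voles = 100/5.55 = 18, large insects = 152/6.65 = 22.9, shrews = 181/1.56 = 116, mice = 27.4/2.19 = 12.5.
Ranked: shrews > large insects > voles > mice.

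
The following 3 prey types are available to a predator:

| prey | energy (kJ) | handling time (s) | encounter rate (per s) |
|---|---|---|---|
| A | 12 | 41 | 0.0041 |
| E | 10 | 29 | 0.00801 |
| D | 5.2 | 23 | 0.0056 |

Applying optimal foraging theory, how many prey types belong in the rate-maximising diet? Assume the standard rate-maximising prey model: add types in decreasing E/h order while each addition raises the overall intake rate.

3

Profitabilities (E/h, kJ/s): E 0.345, A 0.293, D 0.226. Add prey in this order while the next type's profitability exceeds the intake rate on those already taken.
Rate on top 1: 0.065. A: 0.293 > 0.065 → include.
Rate on top 2: 0.09233. D: 0.226 > 0.09233 → include.
Optimal diet: E, A, D — 3 of 3 types.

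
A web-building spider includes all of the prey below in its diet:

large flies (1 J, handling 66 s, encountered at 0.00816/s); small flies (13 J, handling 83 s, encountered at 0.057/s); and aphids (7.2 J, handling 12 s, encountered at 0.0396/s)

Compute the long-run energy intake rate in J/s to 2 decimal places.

0.15 J/s

R = Σλ_iE_i / (1 + Σλ_ih_i)
Numerator: 0.00816×1 + 0.057×13 + 0.0396×7.2 = 1.034
Denominator: 1 + 0.00816×66 + 0.057×83 + 0.0396×12 = 6.745
R = 1.034/6.745 = 0.1533 J/s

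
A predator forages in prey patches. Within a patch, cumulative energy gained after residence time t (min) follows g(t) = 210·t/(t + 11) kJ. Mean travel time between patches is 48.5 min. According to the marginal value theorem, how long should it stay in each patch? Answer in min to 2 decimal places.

By the marginal value theorem, leave when the instantaneous gain rate g'(t) equals the habitat-wide average g(t)/(T + t).
g'(t) = 210·11/(t + 11)². Setting 210·11/(t+11)² = 210t/[(t+11)(48.5+t)] gives 11(48.5+t) = t(t+11), so t² = 11×48.5 = 533.5.
t* = √533.5 = 23.1 min.

23.10 min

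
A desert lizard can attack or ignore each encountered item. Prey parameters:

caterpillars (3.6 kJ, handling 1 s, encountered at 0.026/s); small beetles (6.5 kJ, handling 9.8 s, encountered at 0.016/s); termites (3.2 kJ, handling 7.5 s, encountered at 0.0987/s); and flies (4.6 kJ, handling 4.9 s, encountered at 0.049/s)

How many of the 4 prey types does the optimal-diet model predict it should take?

E/h in descending order: caterpillars 3.6, flies 0.939, small beetles 0.663, termites 0.427 kJ/s. The optimal diet is the largest prefix of this list for which every included type satisfies E_i/h_i > R on the types above it.
Rate on top 1: 0.09123. flies: 0.939 > 0.09123 → include.
Rate on top 2: 0.252. small beetles: 0.663 > 0.252 → include.
Rate on top 3: 0.2973. termites: 0.427 > 0.2973 → include.
Optimal diet: caterpillars, flies, small beetles, termites — 4 of 4 types.

4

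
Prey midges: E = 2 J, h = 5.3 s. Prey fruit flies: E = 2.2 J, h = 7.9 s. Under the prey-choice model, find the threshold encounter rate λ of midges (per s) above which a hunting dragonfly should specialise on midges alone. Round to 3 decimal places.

At the threshold, the rate on midges alone equals the profitability of fruit flies: λ·2/(1 + λ·5.3) = 2.2/7.9 = 0.2785.
Rearranging, λ(2 − 0.2785×5.3) = 0.2785, so λ = 0.2785/0.5241 = 0.5314 per s.

0.531 per s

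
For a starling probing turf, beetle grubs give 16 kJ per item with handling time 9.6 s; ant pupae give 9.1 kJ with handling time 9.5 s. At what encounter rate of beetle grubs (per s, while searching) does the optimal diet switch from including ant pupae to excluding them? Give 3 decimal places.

At the threshold, the rate on beetle grubs alone equals the profitability of ant pupae: λ·16/(1 + λ·9.6) = 9.1/9.5 = 0.9579.
Rearranging, λ(16 − 0.9579×9.6) = 0.9579, so λ = 0.9579/6.804 = 0.1408 per s.

0.141 per s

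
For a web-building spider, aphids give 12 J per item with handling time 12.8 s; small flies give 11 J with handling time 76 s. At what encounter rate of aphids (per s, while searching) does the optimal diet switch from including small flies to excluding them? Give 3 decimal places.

The zero-one rule: include small flies iff E₂/h₂ > λE₁/(1+λh₁). Equality gives the switch point.
λE₁h₂ = E₂ + λE₂h₁ ⇒ λ = E₂/(E₁h₂ − E₂h₁) = 11/(912 − 140.8) = 0.01426 per s.

0.014 per s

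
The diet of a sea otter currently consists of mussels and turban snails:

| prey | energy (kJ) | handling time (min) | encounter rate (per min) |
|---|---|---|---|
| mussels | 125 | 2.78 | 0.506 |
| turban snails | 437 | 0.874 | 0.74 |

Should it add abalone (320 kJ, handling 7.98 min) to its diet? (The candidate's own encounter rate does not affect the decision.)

No

Intake rate on the current diet: R = (0.506×125 + 0.74×437) / (1 + 0.506×2.78 + 0.74×0.874) = 386.6/3.053 = 126.6 kJ/min.
abalone: E/h = 320/7.98 = 40.1 kJ/min.
Since 40.1 < R, time spent handling abalone is better spent searching.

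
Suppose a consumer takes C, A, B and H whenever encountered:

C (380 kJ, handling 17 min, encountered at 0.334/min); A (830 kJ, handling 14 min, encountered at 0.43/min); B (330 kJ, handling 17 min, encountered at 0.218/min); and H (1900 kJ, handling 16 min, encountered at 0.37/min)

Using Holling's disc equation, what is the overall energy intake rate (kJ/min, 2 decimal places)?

R = Σλ_iE_i / (1 + Σλ_ih_i)
Numerator: 0.334×380 + 0.43×830 + 0.218×330 + 0.37×1900 = 1259
Denominator: 1 + 0.334×17 + 0.43×14 + 0.218×17 + 0.37×16 = 22.32
R = 1259/22.32 = 56.39 kJ/min

56.39 kJ/min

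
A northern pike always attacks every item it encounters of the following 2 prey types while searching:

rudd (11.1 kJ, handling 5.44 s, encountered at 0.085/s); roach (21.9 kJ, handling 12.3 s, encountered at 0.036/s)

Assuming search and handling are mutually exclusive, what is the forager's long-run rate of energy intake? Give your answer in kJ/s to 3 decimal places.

R = (0.085×11.1 + 0.036×21.9) / (1 + 0.085×5.44 + 0.036×12.3) = 1.732/1.905 = 0.909 kJ/s.

0.909 kJ/s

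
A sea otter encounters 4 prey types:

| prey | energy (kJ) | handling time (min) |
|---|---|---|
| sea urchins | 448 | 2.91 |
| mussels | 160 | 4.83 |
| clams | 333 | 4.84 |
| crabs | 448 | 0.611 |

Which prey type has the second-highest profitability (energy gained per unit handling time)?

sea urchins

Profitability E/h (kJ/min): sea urchins = 448/2.91 = 154, mussels = 160/4.83 = 33.1, clams = 333/4.84 = 68.8, crabs = 448/0.611 = 733.
Ranked: crabs > sea urchins > clams > mussels.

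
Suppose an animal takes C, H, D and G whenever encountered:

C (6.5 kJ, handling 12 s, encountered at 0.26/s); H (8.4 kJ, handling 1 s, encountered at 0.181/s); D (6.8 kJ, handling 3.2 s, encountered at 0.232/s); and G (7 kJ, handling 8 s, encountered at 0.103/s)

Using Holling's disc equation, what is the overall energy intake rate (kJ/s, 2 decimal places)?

0.94 kJ/s

Energy encountered per unit search time: 0.26×6.5 + 0.181×8.4 + 0.232×6.8 + 0.103×7 = 5.509 kJ/s.
Handling time per unit search time: 0.26×12 + 0.181×1 + 0.232×3.2 + 0.103×8 = 4.867.
Rate = 5.509/(1 + 4.867) = 0.9389 kJ/s.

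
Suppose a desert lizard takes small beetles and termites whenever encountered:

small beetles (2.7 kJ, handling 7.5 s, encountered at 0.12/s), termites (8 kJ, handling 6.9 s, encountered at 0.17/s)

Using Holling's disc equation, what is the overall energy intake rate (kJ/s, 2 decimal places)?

0.55 kJ/s

Energy encountered per unit search time: 0.12×2.7 + 0.17×8 = 1.684 kJ/s.
Handling time per unit search time: 0.12×7.5 + 0.17×6.9 = 2.073.
Rate = 1.684/(1 + 2.073) = 0.548 kJ/s.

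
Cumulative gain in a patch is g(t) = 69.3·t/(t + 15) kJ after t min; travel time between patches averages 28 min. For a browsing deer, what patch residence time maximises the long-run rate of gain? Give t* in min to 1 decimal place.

Maximise g(t)/(T+t): set derivative to zero → g'(t)(T+t) = g(t).
g'(t) = 69.3·15/(t + 15)². Setting 69.3·15/(t+15)² = 69.3t/[(t+15)(28+t)] gives 15(28+t) = t(t+15), so t² = 15×28 = 420.
t* = √420 = 20.49 min.

20.5 min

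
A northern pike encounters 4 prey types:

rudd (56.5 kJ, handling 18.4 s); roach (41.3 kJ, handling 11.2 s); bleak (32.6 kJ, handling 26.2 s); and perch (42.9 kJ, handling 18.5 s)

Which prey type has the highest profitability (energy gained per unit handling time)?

Profitability E/h (kJ/s): rudd = 56.5/18.4 = 3.07, roach = 41.3/11.2 = 3.69, bleak = 32.6/26.2 = 1.24, perch = 42.9/18.5 = 2.32.
Ranked: roach > rudd > perch > bleak.

roach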